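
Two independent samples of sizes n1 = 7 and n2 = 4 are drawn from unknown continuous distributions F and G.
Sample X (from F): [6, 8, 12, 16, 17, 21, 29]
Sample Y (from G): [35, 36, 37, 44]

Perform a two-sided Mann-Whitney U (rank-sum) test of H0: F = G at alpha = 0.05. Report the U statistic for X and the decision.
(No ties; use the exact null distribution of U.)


Step 1: Combine and sort all 11 observations; assign midranks.
sorted (value, group): (6,X), (8,X), (12,X), (16,X), (17,X), (21,X), (29,X), (35,Y), (36,Y), (37,Y), (44,Y)
ranks: 6->1, 8->2, 12->3, 16->4, 17->5, 21->6, 29->7, 35->8, 36->9, 37->10, 44->11
Step 2: Rank sum for X: R1 = 1 + 2 + 3 + 4 + 5 + 6 + 7 = 28.
Step 3: U_X = R1 - n1(n1+1)/2 = 28 - 7*8/2 = 28 - 28 = 0.
       U_Y = n1*n2 - U_X = 28 - 0 = 28.
Step 4: No ties, so the exact null distribution of U (based on enumerating the C(11,7) = 330 equally likely rank assignments) gives the two-sided p-value.
Step 5: p-value = 0.006061; compare to alpha = 0.05. reject H0.

U_X = 0, p = 0.006061, reject H0 at alpha = 0.05.


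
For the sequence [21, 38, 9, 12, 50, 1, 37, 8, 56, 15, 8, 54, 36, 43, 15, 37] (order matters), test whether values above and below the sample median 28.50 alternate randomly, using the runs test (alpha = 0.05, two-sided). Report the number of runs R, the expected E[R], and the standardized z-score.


Step 1: Compute median = 28.50; label A = above, B = below.
Labels in order: BABBABABABBAAABA  (n_A = 8, n_B = 8)
Step 2: Count runs R = 12.
Step 3: Under H0 (random ordering), E[R] = 2*n_A*n_B/(n_A+n_B) + 1 = 2*8*8/16 + 1 = 9.0000.
        Var[R] = 2*n_A*n_B*(2*n_A*n_B - n_A - n_B) / ((n_A+n_B)^2 * (n_A+n_B-1)) = 14336/3840 = 3.7333.
        SD[R] = 1.9322.
Step 4: Continuity-corrected z = (R - 0.5 - E[R]) / SD[R] = (12 - 0.5 - 9.0000) / 1.9322 = 1.2939.
Step 5: Two-sided p-value via normal approximation = 2*(1 - Phi(|z|)) = 0.195709.
Step 6: alpha = 0.05. fail to reject H0.

R = 12, z = 1.2939, p = 0.195709, fail to reject H0.


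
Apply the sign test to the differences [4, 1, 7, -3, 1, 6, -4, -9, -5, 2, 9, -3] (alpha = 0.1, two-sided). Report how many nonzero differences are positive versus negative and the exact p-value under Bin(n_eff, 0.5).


Step 1: Discard zero differences. Original n = 12; n_eff = number of nonzero differences = 12.
Nonzero differences (with sign): +4, +1, +7, -3, +1, +6, -4, -9, -5, +2, +9, -3
Step 2: Count signs: positive = 7, negative = 5.
Step 3: Under H0: P(positive) = 0.5, so the number of positives S ~ Bin(12, 0.5).
Step 4: Two-sided exact p-value = sum of Bin(12,0.5) probabilities at or below the observed probability = 0.774414.
Step 5: alpha = 0.1. fail to reject H0.

n_eff = 12, pos = 7, neg = 5, p = 0.774414, fail to reject H0.


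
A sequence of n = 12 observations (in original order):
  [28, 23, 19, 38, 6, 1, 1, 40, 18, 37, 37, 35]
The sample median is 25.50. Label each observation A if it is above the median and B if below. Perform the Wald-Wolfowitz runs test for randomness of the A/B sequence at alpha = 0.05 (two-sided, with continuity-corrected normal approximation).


Step 1: Compute median = 25.50; label A = above, B = below.
Labels in order: ABBABBBABAAA  (n_A = 6, n_B = 6)
Step 2: Count runs R = 7.
Step 3: Under H0 (random ordering), E[R] = 2*n_A*n_B/(n_A+n_B) + 1 = 2*6*6/12 + 1 = 7.0000.
        Var[R] = 2*n_A*n_B*(2*n_A*n_B - n_A - n_B) / ((n_A+n_B)^2 * (n_A+n_B-1)) = 4320/1584 = 2.7273.
        SD[R] = 1.6514.
Step 4: R = E[R], so z = 0 with no continuity correction.
Step 5: Two-sided p-value via normal approximation = 2*(1 - Phi(|z|)) = 1.000000.
Step 6: alpha = 0.05. fail to reject H0.

R = 7, z = 0.0000, p = 1.000000, fail to reject H0.


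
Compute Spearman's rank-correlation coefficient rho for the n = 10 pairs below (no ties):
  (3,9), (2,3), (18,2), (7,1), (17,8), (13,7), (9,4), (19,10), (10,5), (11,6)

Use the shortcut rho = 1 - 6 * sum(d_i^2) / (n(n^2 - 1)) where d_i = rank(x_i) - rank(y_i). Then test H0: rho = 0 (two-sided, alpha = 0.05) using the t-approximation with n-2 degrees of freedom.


Step 1: Rank x and y separately (midranks; no ties here).
rank(x): 3->2, 2->1, 18->9, 7->3, 17->8, 13->7, 9->4, 19->10, 10->5, 11->6
rank(y): 9->9, 3->3, 2->2, 1->1, 8->8, 7->7, 4->4, 10->10, 5->5, 6->6
Step 2: d_i = R_x(i) - R_y(i); compute d_i^2.
  (2-9)^2=49, (1-3)^2=4, (9-2)^2=49, (3-1)^2=4, (8-8)^2=0, (7-7)^2=0, (4-4)^2=0, (10-10)^2=0, (5-5)^2=0, (6-6)^2=0
sum(d^2) = 106.
Step 3: rho = 1 - 6*106 / (10*(10^2 - 1)) = 1 - 636/990 = 0.357576.
Step 4: Under H0, t = rho * sqrt((n-2)/(1-rho^2)) = 1.0830 ~ t(8).
Step 5: Two-sided p-value from the t-distribution with 8 df = 0.310376.
Step 6: alpha = 0.05. fail to reject H0.

rho = 0.3576, p = 0.310376, fail to reject H0 at alpha = 0.05.


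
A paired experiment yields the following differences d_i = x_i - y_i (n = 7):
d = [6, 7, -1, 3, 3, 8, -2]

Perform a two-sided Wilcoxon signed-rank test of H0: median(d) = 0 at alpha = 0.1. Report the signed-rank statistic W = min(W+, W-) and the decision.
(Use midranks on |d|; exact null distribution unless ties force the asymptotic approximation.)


Step 1: Drop any zero differences (none here) and take |d_i|.
|d| = [6, 7, 1, 3, 3, 8, 2]
Step 2: Midrank |d_i| (ties get averaged ranks).
ranks: |6|->5, |7|->6, |1|->1, |3|->3.5, |3|->3.5, |8|->7, |2|->2
Step 3: Attach original signs; sum ranks with positive sign and with negative sign.
W+ = 5 + 6 + 3.5 + 3.5 + 7 = 25
W- = 1 + 2 = 3
(Check: W+ + W- = 28 should equal n(n+1)/2 = 28.)
Step 4: Test statistic W = min(W+, W-) = 3.
Step 5: Ties in |d|, so use the tie-corrected normal approximation.
        E[W] = n(n+1)/4 = 7*8/4 = 14.
        Tie groups: |d|=3 (t=2); sum(t^3 - t) = 6.
        Var[W] = n(n+1)(2n+1)/24 - sum(t^3-t)/48 = 840/24 - 6/48 = 34.875.
        z = (W - E[W]) / sqrt(Var[W]) = (3 - 14) / 5.9055 = -1.8627.
        Two-sided p = 2*Phi(z) = 0.062509.
Step 6: alpha = 0.1. reject H0.

W+ = 25, W- = 3, W = min = 3, p = 0.062509, reject H0.


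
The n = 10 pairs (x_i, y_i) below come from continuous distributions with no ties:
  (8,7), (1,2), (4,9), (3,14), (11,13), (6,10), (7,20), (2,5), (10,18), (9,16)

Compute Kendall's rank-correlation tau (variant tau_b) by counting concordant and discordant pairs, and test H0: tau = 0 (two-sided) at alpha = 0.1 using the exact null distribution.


Step 1: Enumerate the 45 unordered pairs (i,j) with i<j and classify each by sign(x_j-x_i) * sign(y_j-y_i).
  (1,2):dx=-7,dy=-5->C; (1,3):dx=-4,dy=+2->D; (1,4):dx=-5,dy=+7->D; (1,5):dx=+3,dy=+6->C
  (1,6):dx=-2,dy=+3->D; (1,7):dx=-1,dy=+13->D; (1,8):dx=-6,dy=-2->C; (1,9):dx=+2,dy=+11->C
  (1,10):dx=+1,dy=+9->C; (2,3):dx=+3,dy=+7->C; (2,4):dx=+2,dy=+12->C; (2,5):dx=+10,dy=+11->C
  (2,6):dx=+5,dy=+8->C; (2,7):dx=+6,dy=+18->C; (2,8):dx=+1,dy=+3->C; (2,9):dx=+9,dy=+16->C
  (2,10):dx=+8,dy=+14->C; (3,4):dx=-1,dy=+5->D; (3,5):dx=+7,dy=+4->C; (3,6):dx=+2,dy=+1->C
  (3,7):dx=+3,dy=+11->C; (3,8):dx=-2,dy=-4->C; (3,9):dx=+6,dy=+9->C; (3,10):dx=+5,dy=+7->C
  (4,5):dx=+8,dy=-1->D; (4,6):dx=+3,dy=-4->D; (4,7):dx=+4,dy=+6->C; (4,8):dx=-1,dy=-9->C
  (4,9):dx=+7,dy=+4->C; (4,10):dx=+6,dy=+2->C; (5,6):dx=-5,dy=-3->C; (5,7):dx=-4,dy=+7->D
  (5,8):dx=-9,dy=-8->C; (5,9):dx=-1,dy=+5->D; (5,10):dx=-2,dy=+3->D; (6,7):dx=+1,dy=+10->C
  (6,8):dx=-4,dy=-5->C; (6,9):dx=+4,dy=+8->C; (6,10):dx=+3,dy=+6->C; (7,8):dx=-5,dy=-15->C
  (7,9):dx=+3,dy=-2->D; (7,10):dx=+2,dy=-4->D; (8,9):dx=+8,dy=+13->C; (8,10):dx=+7,dy=+11->C
  (9,10):dx=-1,dy=-2->C
Step 2: C = 33, D = 12, total pairs = 45.
Step 3: tau = (C - D)/(n(n-1)/2) = (33 - 12)/45 = 0.466667.
Step 4: Exact two-sided p-value (enumerate n! = 3628800 permutations of y under H0): p = 0.072550.
Step 5: alpha = 0.1. reject H0.

tau_b = 0.4667 (C=33, D=12), p = 0.072550, reject H0.


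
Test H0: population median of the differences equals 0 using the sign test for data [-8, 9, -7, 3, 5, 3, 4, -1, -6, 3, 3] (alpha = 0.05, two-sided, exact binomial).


Step 1: Discard zero differences. Original n = 11; n_eff = number of nonzero differences = 11.
Nonzero differences (with sign): -8, +9, -7, +3, +5, +3, +4, -1, -6, +3, +3
Step 2: Count signs: positive = 7, negative = 4.
Step 3: Under H0: P(positive) = 0.5, so the number of positives S ~ Bin(11, 0.5).
Step 4: Two-sided exact p-value = sum of Bin(11,0.5) probabilities at or below the observed probability = 0.548828.
Step 5: alpha = 0.05. fail to reject H0.

n_eff = 11, pos = 7, neg = 4, p = 0.548828, fail to reject H0.


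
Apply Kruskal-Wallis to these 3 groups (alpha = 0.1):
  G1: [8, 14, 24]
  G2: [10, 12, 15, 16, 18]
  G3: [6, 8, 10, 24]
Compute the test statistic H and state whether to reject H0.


Step 1: Combine all N = 12 observations and assign midranks.
sorted (value, group, rank): (6,G3,1), (8,G1,2.5), (8,G3,2.5), (10,G2,4.5), (10,G3,4.5), (12,G2,6), (14,G1,7), (15,G2,8), (16,G2,9), (18,G2,10), (24,G1,11.5), (24,G3,11.5)
Step 2: Sum ranks within each group.
R_1 = 21 (n_1 = 3)
R_2 = 37.5 (n_2 = 5)
R_3 = 19.5 (n_3 = 4)
Step 3: H = 12/(N(N+1)) * sum(R_i^2/n_i) - 3(N+1)
     = 12/(12*13) * (21^2/3 + 37.5^2/5 + 19.5^2/4) - 3*13
     = 0.076923 * 523.312 - 39
     = 1.254808.
Step 4: Ties present; correction factor C = 1 - 18/(12^3 - 12) = 0.989510. Corrected H = 1.254808 / 0.989510 = 1.268110.
Step 5: Under H0, H ~ chi^2(2); p-value = 0.530437.
Step 6: alpha = 0.1. fail to reject H0.

H = 1.2681, df = 2, p = 0.530437, fail to reject H0.


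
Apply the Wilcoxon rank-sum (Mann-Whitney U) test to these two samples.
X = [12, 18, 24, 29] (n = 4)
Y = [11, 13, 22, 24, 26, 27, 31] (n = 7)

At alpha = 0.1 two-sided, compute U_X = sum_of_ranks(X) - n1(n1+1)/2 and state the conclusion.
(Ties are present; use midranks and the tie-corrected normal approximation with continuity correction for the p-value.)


Step 1: Combine and sort all 11 observations; assign midranks.
sorted (value, group): (11,Y), (12,X), (13,Y), (18,X), (22,Y), (24,X), (24,Y), (26,Y), (27,Y), (29,X), (31,Y)
ranks: 11->1, 12->2, 13->3, 18->4, 22->5, 24->6.5, 24->6.5, 26->8, 27->9, 29->10, 31->11
Step 2: Rank sum for X: R1 = 2 + 4 + 6.5 + 10 = 22.5.
Step 3: U_X = R1 - n1(n1+1)/2 = 22.5 - 4*5/2 = 22.5 - 10 = 12.5.
       U_Y = n1*n2 - U_X = 28 - 12.5 = 15.5.
Step 4: Ties are present, so use the tie-corrected normal approximation (with continuity correction) for the p-value.
Step 5: p-value = 0.849769; compare to alpha = 0.1. fail to reject H0.

U_X = 12.5, p = 0.849769, fail to reject H0 at alpha = 0.1.


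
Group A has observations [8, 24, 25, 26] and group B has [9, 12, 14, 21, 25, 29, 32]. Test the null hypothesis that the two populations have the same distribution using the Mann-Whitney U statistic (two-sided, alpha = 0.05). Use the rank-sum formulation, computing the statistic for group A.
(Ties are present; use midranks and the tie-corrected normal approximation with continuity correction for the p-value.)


Step 1: Combine and sort all 11 observations; assign midranks.
sorted (value, group): (8,X), (9,Y), (12,Y), (14,Y), (21,Y), (24,X), (25,X), (25,Y), (26,X), (29,Y), (32,Y)
ranks: 8->1, 9->2, 12->3, 14->4, 21->5, 24->6, 25->7.5, 25->7.5, 26->9, 29->10, 32->11
Step 2: Rank sum for X: R1 = 1 + 6 + 7.5 + 9 = 23.5.
Step 3: U_X = R1 - n1(n1+1)/2 = 23.5 - 4*5/2 = 23.5 - 10 = 13.5.
       U_Y = n1*n2 - U_X = 28 - 13.5 = 14.5.
Step 4: Ties are present, so use the tie-corrected normal approximation (with continuity correction) for the p-value.
Step 5: p-value = 1.000000; compare to alpha = 0.05. fail to reject H0.

U_X = 13.5, p = 1.000000, fail to reject H0 at alpha = 0.05.


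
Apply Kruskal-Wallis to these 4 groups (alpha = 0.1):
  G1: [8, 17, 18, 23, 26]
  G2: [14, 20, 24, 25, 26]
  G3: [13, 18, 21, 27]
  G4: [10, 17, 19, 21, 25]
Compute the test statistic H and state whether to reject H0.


Step 1: Combine all N = 19 observations and assign midranks.
sorted (value, group, rank): (8,G1,1), (10,G4,2), (13,G3,3), (14,G2,4), (17,G1,5.5), (17,G4,5.5), (18,G1,7.5), (18,G3,7.5), (19,G4,9), (20,G2,10), (21,G3,11.5), (21,G4,11.5), (23,G1,13), (24,G2,14), (25,G2,15.5), (25,G4,15.5), (26,G1,17.5), (26,G2,17.5), (27,G3,19)
Step 2: Sum ranks within each group.
R_1 = 44.5 (n_1 = 5)
R_2 = 61 (n_2 = 5)
R_3 = 41 (n_3 = 4)
R_4 = 43.5 (n_4 = 5)
Step 3: H = 12/(N(N+1)) * sum(R_i^2/n_i) - 3(N+1)
     = 12/(19*20) * (44.5^2/5 + 61^2/5 + 41^2/4 + 43.5^2/5) - 3*20
     = 0.031579 * 1938.95 - 60
     = 1.230000.
Step 4: Ties present; correction factor C = 1 - 30/(19^3 - 19) = 0.995614. Corrected H = 1.230000 / 0.995614 = 1.235419.
Step 5: Under H0, H ~ chi^2(3); p-value = 0.744523.
Step 6: alpha = 0.1. fail to reject H0.

H = 1.2354, df = 3, p = 0.744523, fail to reject H0.


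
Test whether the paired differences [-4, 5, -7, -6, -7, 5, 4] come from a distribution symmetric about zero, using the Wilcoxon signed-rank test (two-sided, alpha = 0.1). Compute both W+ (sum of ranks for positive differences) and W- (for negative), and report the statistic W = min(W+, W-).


Step 1: Drop any zero differences (none here) and take |d_i|.
|d| = [4, 5, 7, 6, 7, 5, 4]
Step 2: Midrank |d_i| (ties get averaged ranks).
ranks: |4|->1.5, |5|->3.5, |7|->6.5, |6|->5, |7|->6.5, |5|->3.5, |4|->1.5
Step 3: Attach original signs; sum ranks with positive sign and with negative sign.
W+ = 3.5 + 3.5 + 1.5 = 8.5
W- = 1.5 + 6.5 + 5 + 6.5 = 19.5
(Check: W+ + W- = 28 should equal n(n+1)/2 = 28.)
Step 4: Test statistic W = min(W+, W-) = 8.5.
Step 5: Ties in |d|, so use the tie-corrected normal approximation.
        E[W] = n(n+1)/4 = 7*8/4 = 14.
        Tie groups: |d|=4 (t=2), |d|=5 (t=2), |d|=7 (t=2); sum(t^3 - t) = 18.
        Var[W] = n(n+1)(2n+1)/24 - sum(t^3-t)/48 = 840/24 - 18/48 = 34.625.
        z = (W - E[W]) / sqrt(Var[W]) = (8.5 - 14) / 5.8843 = -0.9347.
        Two-sided p = 2*Phi(z) = 0.349948.
Step 6: alpha = 0.1. fail to reject H0.

W+ = 8.5, W- = 19.5, W = min = 8.5, p = 0.349948, fail to reject H0.


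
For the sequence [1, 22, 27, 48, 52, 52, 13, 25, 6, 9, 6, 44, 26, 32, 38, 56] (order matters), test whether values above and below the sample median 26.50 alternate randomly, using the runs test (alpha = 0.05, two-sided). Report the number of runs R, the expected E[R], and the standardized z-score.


Step 1: Compute median = 26.50; label A = above, B = below.
Labels in order: BBAAAABBBBBABAAA  (n_A = 8, n_B = 8)
Step 2: Count runs R = 6.
Step 3: Under H0 (random ordering), E[R] = 2*n_A*n_B/(n_A+n_B) + 1 = 2*8*8/16 + 1 = 9.0000.
        Var[R] = 2*n_A*n_B*(2*n_A*n_B - n_A - n_B) / ((n_A+n_B)^2 * (n_A+n_B-1)) = 14336/3840 = 3.7333.
        SD[R] = 1.9322.
Step 4: Continuity-corrected z = (R + 0.5 - E[R]) / SD[R] = (6 + 0.5 - 9.0000) / 1.9322 = -1.2939.
Step 5: Two-sided p-value via normal approximation = 2*(1 - Phi(|z|)) = 0.195709.
Step 6: alpha = 0.05. fail to reject H0.

R = 6, z = -1.2939, p = 0.195709, fail to reject H0.


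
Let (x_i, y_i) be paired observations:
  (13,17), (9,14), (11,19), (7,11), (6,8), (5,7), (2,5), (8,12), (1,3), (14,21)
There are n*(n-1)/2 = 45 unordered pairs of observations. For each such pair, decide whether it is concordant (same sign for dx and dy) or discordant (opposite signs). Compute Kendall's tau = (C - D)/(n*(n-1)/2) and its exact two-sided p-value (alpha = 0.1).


Step 1: Enumerate the 45 unordered pairs (i,j) with i<j and classify each by sign(x_j-x_i) * sign(y_j-y_i).
  (1,2):dx=-4,dy=-3->C; (1,3):dx=-2,dy=+2->D; (1,4):dx=-6,dy=-6->C; (1,5):dx=-7,dy=-9->C
  (1,6):dx=-8,dy=-10->C; (1,7):dx=-11,dy=-12->C; (1,8):dx=-5,dy=-5->C; (1,9):dx=-12,dy=-14->C
  (1,10):dx=+1,dy=+4->C; (2,3):dx=+2,dy=+5->C; (2,4):dx=-2,dy=-3->C; (2,5):dx=-3,dy=-6->C
  (2,6):dx=-4,dy=-7->C; (2,7):dx=-7,dy=-9->C; (2,8):dx=-1,dy=-2->C; (2,9):dx=-8,dy=-11->C
  (2,10):dx=+5,dy=+7->C; (3,4):dx=-4,dy=-8->C; (3,5):dx=-5,dy=-11->C; (3,6):dx=-6,dy=-12->C
  (3,7):dx=-9,dy=-14->C; (3,8):dx=-3,dy=-7->C; (3,9):dx=-10,dy=-16->C; (3,10):dx=+3,dy=+2->C
  (4,5):dx=-1,dy=-3->C; (4,6):dx=-2,dy=-4->C; (4,7):dx=-5,dy=-6->C; (4,8):dx=+1,dy=+1->C
  (4,9):dx=-6,dy=-8->C; (4,10):dx=+7,dy=+10->C; (5,6):dx=-1,dy=-1->C; (5,7):dx=-4,dy=-3->C
  (5,8):dx=+2,dy=+4->C; (5,9):dx=-5,dy=-5->C; (5,10):dx=+8,dy=+13->C; (6,7):dx=-3,dy=-2->C
  (6,8):dx=+3,dy=+5->C; (6,9):dx=-4,dy=-4->C; (6,10):dx=+9,dy=+14->C; (7,8):dx=+6,dy=+7->C
  (7,9):dx=-1,dy=-2->C; (7,10):dx=+12,dy=+16->C; (8,9):dx=-7,dy=-9->C; (8,10):dx=+6,dy=+9->C
  (9,10):dx=+13,dy=+18->C
Step 2: C = 44, D = 1, total pairs = 45.
Step 3: tau = (C - D)/(n(n-1)/2) = (44 - 1)/45 = 0.955556.
Step 4: Exact two-sided p-value (enumerate n! = 3628800 permutations of y under H0): p = 0.000006.
Step 5: alpha = 0.1. reject H0.

tau_b = 0.9556 (C=44, D=1), p = 0.000006, reject H0.


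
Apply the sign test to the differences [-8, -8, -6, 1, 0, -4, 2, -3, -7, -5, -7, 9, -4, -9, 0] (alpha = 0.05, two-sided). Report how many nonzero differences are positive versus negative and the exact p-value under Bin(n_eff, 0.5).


Step 1: Discard zero differences. Original n = 15; n_eff = number of nonzero differences = 13.
Nonzero differences (with sign): -8, -8, -6, +1, -4, +2, -3, -7, -5, -7, +9, -4, -9
Step 2: Count signs: positive = 3, negative = 10.
Step 3: Under H0: P(positive) = 0.5, so the number of positives S ~ Bin(13, 0.5).
Step 4: Two-sided exact p-value = sum of Bin(13,0.5) probabilities at or below the observed probability = 0.092285.
Step 5: alpha = 0.05. fail to reject H0.

n_eff = 13, pos = 3, neg = 10, p = 0.092285, fail to reject H0.


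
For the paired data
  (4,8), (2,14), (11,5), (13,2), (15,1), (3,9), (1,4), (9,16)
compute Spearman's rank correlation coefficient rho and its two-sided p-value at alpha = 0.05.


Step 1: Rank x and y separately (midranks; no ties here).
rank(x): 4->4, 2->2, 11->6, 13->7, 15->8, 3->3, 1->1, 9->5
rank(y): 8->5, 14->7, 5->4, 2->2, 1->1, 9->6, 4->3, 16->8
Step 2: d_i = R_x(i) - R_y(i); compute d_i^2.
  (4-5)^2=1, (2-7)^2=25, (6-4)^2=4, (7-2)^2=25, (8-1)^2=49, (3-6)^2=9, (1-3)^2=4, (5-8)^2=9
sum(d^2) = 126.
Step 3: rho = 1 - 6*126 / (8*(8^2 - 1)) = 1 - 756/504 = -0.500000.
Step 4: Under H0, t = rho * sqrt((n-2)/(1-rho^2)) = -1.4142 ~ t(6).
Step 5: Two-sided p-value from the t-distribution with 6 df = 0.207031.
Step 6: alpha = 0.05. fail to reject H0.

rho = -0.5000, p = 0.207031, fail to reject H0 at alpha = 0.05.


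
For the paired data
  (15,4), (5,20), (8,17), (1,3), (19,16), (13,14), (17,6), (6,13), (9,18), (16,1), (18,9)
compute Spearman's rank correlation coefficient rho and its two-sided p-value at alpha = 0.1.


Step 1: Rank x and y separately (midranks; no ties here).
rank(x): 15->7, 5->2, 8->4, 1->1, 19->11, 13->6, 17->9, 6->3, 9->5, 16->8, 18->10
rank(y): 4->3, 20->11, 17->9, 3->2, 16->8, 14->7, 6->4, 13->6, 18->10, 1->1, 9->5
Step 2: d_i = R_x(i) - R_y(i); compute d_i^2.
  (7-3)^2=16, (2-11)^2=81, (4-9)^2=25, (1-2)^2=1, (11-8)^2=9, (6-7)^2=1, (9-4)^2=25, (3-6)^2=9, (5-10)^2=25, (8-1)^2=49, (10-5)^2=25
sum(d^2) = 266.
Step 3: rho = 1 - 6*266 / (11*(11^2 - 1)) = 1 - 1596/1320 = -0.209091.
Step 4: Under H0, t = rho * sqrt((n-2)/(1-rho^2)) = -0.6415 ~ t(9).
Step 5: Two-sided p-value from the t-distribution with 9 df = 0.537221.
Step 6: alpha = 0.1. fail to reject H0.

rho = -0.2091, p = 0.537221, fail to reject H0 at alpha = 0.1.


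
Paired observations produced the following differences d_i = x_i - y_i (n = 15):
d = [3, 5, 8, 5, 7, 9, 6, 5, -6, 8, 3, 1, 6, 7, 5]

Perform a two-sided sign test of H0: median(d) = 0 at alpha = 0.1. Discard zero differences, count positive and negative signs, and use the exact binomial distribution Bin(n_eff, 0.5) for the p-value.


Step 1: Discard zero differences. Original n = 15; n_eff = number of nonzero differences = 15.
Nonzero differences (with sign): +3, +5, +8, +5, +7, +9, +6, +5, -6, +8, +3, +1, +6, +7, +5
Step 2: Count signs: positive = 14, negative = 1.
Step 3: Under H0: P(positive) = 0.5, so the number of positives S ~ Bin(15, 0.5).
Step 4: Two-sided exact p-value = sum of Bin(15,0.5) probabilities at or below the observed probability = 0.000977.
Step 5: alpha = 0.1. reject H0.

n_eff = 15, pos = 14, neg = 1, p = 0.000977, reject H0.


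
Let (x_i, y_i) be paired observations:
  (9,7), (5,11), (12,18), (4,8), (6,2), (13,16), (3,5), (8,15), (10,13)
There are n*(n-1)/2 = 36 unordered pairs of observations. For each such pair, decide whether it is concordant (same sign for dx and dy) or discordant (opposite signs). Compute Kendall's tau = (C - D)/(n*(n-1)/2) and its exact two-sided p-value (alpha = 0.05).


Step 1: Enumerate the 36 unordered pairs (i,j) with i<j and classify each by sign(x_j-x_i) * sign(y_j-y_i).
  (1,2):dx=-4,dy=+4->D; (1,3):dx=+3,dy=+11->C; (1,4):dx=-5,dy=+1->D; (1,5):dx=-3,dy=-5->C
  (1,6):dx=+4,dy=+9->C; (1,7):dx=-6,dy=-2->C; (1,8):dx=-1,dy=+8->D; (1,9):dx=+1,dy=+6->C
  (2,3):dx=+7,dy=+7->C; (2,4):dx=-1,dy=-3->C; (2,5):dx=+1,dy=-9->D; (2,6):dx=+8,dy=+5->C
  (2,7):dx=-2,dy=-6->C; (2,8):dx=+3,dy=+4->C; (2,9):dx=+5,dy=+2->C; (3,4):dx=-8,dy=-10->C
  (3,5):dx=-6,dy=-16->C; (3,6):dx=+1,dy=-2->D; (3,7):dx=-9,dy=-13->C; (3,8):dx=-4,dy=-3->C
  (3,9):dx=-2,dy=-5->C; (4,5):dx=+2,dy=-6->D; (4,6):dx=+9,dy=+8->C; (4,7):dx=-1,dy=-3->C
  (4,8):dx=+4,dy=+7->C; (4,9):dx=+6,dy=+5->C; (5,6):dx=+7,dy=+14->C; (5,7):dx=-3,dy=+3->D
  (5,8):dx=+2,dy=+13->C; (5,9):dx=+4,dy=+11->C; (6,7):dx=-10,dy=-11->C; (6,8):dx=-5,dy=-1->C
  (6,9):dx=-3,dy=-3->C; (7,8):dx=+5,dy=+10->C; (7,9):dx=+7,dy=+8->C; (8,9):dx=+2,dy=-2->D
Step 2: C = 28, D = 8, total pairs = 36.
Step 3: tau = (C - D)/(n(n-1)/2) = (28 - 8)/36 = 0.555556.
Step 4: Exact two-sided p-value (enumerate n! = 362880 permutations of y under H0): p = 0.044615.
Step 5: alpha = 0.05. reject H0.

tau_b = 0.5556 (C=28, D=8), p = 0.044615, reject H0.


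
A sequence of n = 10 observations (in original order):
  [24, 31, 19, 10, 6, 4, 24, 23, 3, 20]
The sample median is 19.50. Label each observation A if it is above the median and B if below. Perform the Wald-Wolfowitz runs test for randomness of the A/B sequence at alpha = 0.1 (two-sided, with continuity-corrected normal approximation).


Step 1: Compute median = 19.50; label A = above, B = below.
Labels in order: AABBBBAABA  (n_A = 5, n_B = 5)
Step 2: Count runs R = 5.
Step 3: Under H0 (random ordering), E[R] = 2*n_A*n_B/(n_A+n_B) + 1 = 2*5*5/10 + 1 = 6.0000.
        Var[R] = 2*n_A*n_B*(2*n_A*n_B - n_A - n_B) / ((n_A+n_B)^2 * (n_A+n_B-1)) = 2000/900 = 2.2222.
        SD[R] = 1.4907.
Step 4: Continuity-corrected z = (R + 0.5 - E[R]) / SD[R] = (5 + 0.5 - 6.0000) / 1.4907 = -0.3354.
Step 5: Two-sided p-value via normal approximation = 2*(1 - Phi(|z|)) = 0.737316.
Step 6: alpha = 0.1. fail to reject H0.

R = 5, z = -0.3354, p = 0.737316, fail to reject H0.


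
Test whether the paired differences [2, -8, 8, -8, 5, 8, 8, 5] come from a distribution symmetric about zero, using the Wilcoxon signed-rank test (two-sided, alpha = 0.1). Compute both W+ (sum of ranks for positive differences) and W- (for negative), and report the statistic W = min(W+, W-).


Step 1: Drop any zero differences (none here) and take |d_i|.
|d| = [2, 8, 8, 8, 5, 8, 8, 5]
Step 2: Midrank |d_i| (ties get averaged ranks).
ranks: |2|->1, |8|->6, |8|->6, |8|->6, |5|->2.5, |8|->6, |8|->6, |5|->2.5
Step 3: Attach original signs; sum ranks with positive sign and with negative sign.
W+ = 1 + 6 + 2.5 + 6 + 6 + 2.5 = 24
W- = 6 + 6 = 12
(Check: W+ + W- = 36 should equal n(n+1)/2 = 36.)
Step 4: Test statistic W = min(W+, W-) = 12.
Step 5: Ties in |d|, so use the tie-corrected normal approximation.
        E[W] = n(n+1)/4 = 8*9/4 = 18.
        Tie groups: |d|=5 (t=2), |d|=8 (t=5); sum(t^3 - t) = 126.
        Var[W] = n(n+1)(2n+1)/24 - sum(t^3-t)/48 = 1224/24 - 126/48 = 48.375.
        z = (W - E[W]) / sqrt(Var[W]) = (12 - 18) / 6.9552 = -0.8627.
        Two-sided p = 2*Phi(z) = 0.388323.
Step 6: alpha = 0.1. fail to reject H0.

W+ = 24, W- = 12, W = min = 12, p = 0.388323, fail to reject H0.


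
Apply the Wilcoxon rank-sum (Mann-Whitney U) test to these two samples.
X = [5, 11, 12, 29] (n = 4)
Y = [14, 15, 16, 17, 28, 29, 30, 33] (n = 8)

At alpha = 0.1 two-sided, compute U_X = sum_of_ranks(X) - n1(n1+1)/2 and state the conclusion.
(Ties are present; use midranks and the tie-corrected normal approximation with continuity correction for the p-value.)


Step 1: Combine and sort all 12 observations; assign midranks.
sorted (value, group): (5,X), (11,X), (12,X), (14,Y), (15,Y), (16,Y), (17,Y), (28,Y), (29,X), (29,Y), (30,Y), (33,Y)
ranks: 5->1, 11->2, 12->3, 14->4, 15->5, 16->6, 17->7, 28->8, 29->9.5, 29->9.5, 30->11, 33->12
Step 2: Rank sum for X: R1 = 1 + 2 + 3 + 9.5 = 15.5.
Step 3: U_X = R1 - n1(n1+1)/2 = 15.5 - 4*5/2 = 15.5 - 10 = 5.5.
       U_Y = n1*n2 - U_X = 32 - 5.5 = 26.5.
Step 4: Ties are present, so use the tie-corrected normal approximation (with continuity correction) for the p-value.
Step 5: p-value = 0.088869; compare to alpha = 0.1. reject H0.

U_X = 5.5, p = 0.088869, reject H0 at alpha = 0.1.


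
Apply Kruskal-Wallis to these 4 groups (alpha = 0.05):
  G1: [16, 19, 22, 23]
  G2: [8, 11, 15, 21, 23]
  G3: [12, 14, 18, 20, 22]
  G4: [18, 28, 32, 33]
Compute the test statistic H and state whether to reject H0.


Step 1: Combine all N = 18 observations and assign midranks.
sorted (value, group, rank): (8,G2,1), (11,G2,2), (12,G3,3), (14,G3,4), (15,G2,5), (16,G1,6), (18,G3,7.5), (18,G4,7.5), (19,G1,9), (20,G3,10), (21,G2,11), (22,G1,12.5), (22,G3,12.5), (23,G1,14.5), (23,G2,14.5), (28,G4,16), (32,G4,17), (33,G4,18)
Step 2: Sum ranks within each group.
R_1 = 42 (n_1 = 4)
R_2 = 33.5 (n_2 = 5)
R_3 = 37 (n_3 = 5)
R_4 = 58.5 (n_4 = 4)
Step 3: H = 12/(N(N+1)) * sum(R_i^2/n_i) - 3(N+1)
     = 12/(18*19) * (42^2/4 + 33.5^2/5 + 37^2/5 + 58.5^2/4) - 3*19
     = 0.035088 * 1794.81 - 57
     = 5.975877.
Step 4: Ties present; correction factor C = 1 - 18/(18^3 - 18) = 0.996904. Corrected H = 5.975877 / 0.996904 = 5.994436.
Step 5: Under H0, H ~ chi^2(3); p-value = 0.111881.
Step 6: alpha = 0.05. fail to reject H0.

H = 5.9944, df = 3, p = 0.111881, fail to reject H0.


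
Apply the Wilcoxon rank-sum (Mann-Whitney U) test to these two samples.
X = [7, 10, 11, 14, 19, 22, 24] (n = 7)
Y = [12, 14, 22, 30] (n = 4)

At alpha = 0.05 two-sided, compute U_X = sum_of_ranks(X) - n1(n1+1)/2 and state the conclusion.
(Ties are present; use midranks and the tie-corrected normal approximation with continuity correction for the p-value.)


Step 1: Combine and sort all 11 observations; assign midranks.
sorted (value, group): (7,X), (10,X), (11,X), (12,Y), (14,X), (14,Y), (19,X), (22,X), (22,Y), (24,X), (30,Y)
ranks: 7->1, 10->2, 11->3, 12->4, 14->5.5, 14->5.5, 19->7, 22->8.5, 22->8.5, 24->10, 30->11
Step 2: Rank sum for X: R1 = 1 + 2 + 3 + 5.5 + 7 + 8.5 + 10 = 37.
Step 3: U_X = R1 - n1(n1+1)/2 = 37 - 7*8/2 = 37 - 28 = 9.
       U_Y = n1*n2 - U_X = 28 - 9 = 19.
Step 4: Ties are present, so use the tie-corrected normal approximation (with continuity correction) for the p-value.
Step 5: p-value = 0.392932; compare to alpha = 0.05. fail to reject H0.

U_X = 9, p = 0.392932, fail to reject H0 at alpha = 0.05.


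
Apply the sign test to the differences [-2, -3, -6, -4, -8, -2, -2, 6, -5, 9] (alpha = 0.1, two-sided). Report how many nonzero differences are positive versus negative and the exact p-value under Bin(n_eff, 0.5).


Step 1: Discard zero differences. Original n = 10; n_eff = number of nonzero differences = 10.
Nonzero differences (with sign): -2, -3, -6, -4, -8, -2, -2, +6, -5, +9
Step 2: Count signs: positive = 2, negative = 8.
Step 3: Under H0: P(positive) = 0.5, so the number of positives S ~ Bin(10, 0.5).
Step 4: Two-sided exact p-value = sum of Bin(10,0.5) probabilities at or below the observed probability = 0.109375.
Step 5: alpha = 0.1. fail to reject H0.

n_eff = 10, pos = 2, neg = 8, p = 0.109375, fail to reject H0.


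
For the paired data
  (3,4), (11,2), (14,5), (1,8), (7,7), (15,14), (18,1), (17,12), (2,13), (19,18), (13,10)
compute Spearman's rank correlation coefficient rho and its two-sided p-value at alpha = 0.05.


Step 1: Rank x and y separately (midranks; no ties here).
rank(x): 3->3, 11->5, 14->7, 1->1, 7->4, 15->8, 18->10, 17->9, 2->2, 19->11, 13->6
rank(y): 4->3, 2->2, 5->4, 8->6, 7->5, 14->10, 1->1, 12->8, 13->9, 18->11, 10->7
Step 2: d_i = R_x(i) - R_y(i); compute d_i^2.
  (3-3)^2=0, (5-2)^2=9, (7-4)^2=9, (1-6)^2=25, (4-5)^2=1, (8-10)^2=4, (10-1)^2=81, (9-8)^2=1, (2-9)^2=49, (11-11)^2=0, (6-7)^2=1
sum(d^2) = 180.
Step 3: rho = 1 - 6*180 / (11*(11^2 - 1)) = 1 - 1080/1320 = 0.181818.
Step 4: Under H0, t = rho * sqrt((n-2)/(1-rho^2)) = 0.5547 ~ t(9).
Step 5: Two-sided p-value from the t-distribution with 9 df = 0.592615.
Step 6: alpha = 0.05. fail to reject H0.

rho = 0.1818, p = 0.592615, fail to reject H0 at alpha = 0.05.


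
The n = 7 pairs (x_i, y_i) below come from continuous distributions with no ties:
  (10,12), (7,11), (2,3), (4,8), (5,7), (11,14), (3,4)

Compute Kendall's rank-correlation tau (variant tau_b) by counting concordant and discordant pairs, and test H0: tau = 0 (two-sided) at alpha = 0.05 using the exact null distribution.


Step 1: Enumerate the 21 unordered pairs (i,j) with i<j and classify each by sign(x_j-x_i) * sign(y_j-y_i).
  (1,2):dx=-3,dy=-1->C; (1,3):dx=-8,dy=-9->C; (1,4):dx=-6,dy=-4->C; (1,5):dx=-5,dy=-5->C
  (1,6):dx=+1,dy=+2->C; (1,7):dx=-7,dy=-8->C; (2,3):dx=-5,dy=-8->C; (2,4):dx=-3,dy=-3->C
  (2,5):dx=-2,dy=-4->C; (2,6):dx=+4,dy=+3->C; (2,7):dx=-4,dy=-7->C; (3,4):dx=+2,dy=+5->C
  (3,5):dx=+3,dy=+4->C; (3,6):dx=+9,dy=+11->C; (3,7):dx=+1,dy=+1->C; (4,5):dx=+1,dy=-1->D
  (4,6):dx=+7,dy=+6->C; (4,7):dx=-1,dy=-4->C; (5,6):dx=+6,dy=+7->C; (5,7):dx=-2,dy=-3->C
  (6,7):dx=-8,dy=-10->C
Step 2: C = 20, D = 1, total pairs = 21.
Step 3: tau = (C - D)/(n(n-1)/2) = (20 - 1)/21 = 0.904762.
Step 4: Exact two-sided p-value (enumerate n! = 5040 permutations of y under H0): p = 0.002778.
Step 5: alpha = 0.05. reject H0.

tau_b = 0.9048 (C=20, D=1), p = 0.002778, reject H0.


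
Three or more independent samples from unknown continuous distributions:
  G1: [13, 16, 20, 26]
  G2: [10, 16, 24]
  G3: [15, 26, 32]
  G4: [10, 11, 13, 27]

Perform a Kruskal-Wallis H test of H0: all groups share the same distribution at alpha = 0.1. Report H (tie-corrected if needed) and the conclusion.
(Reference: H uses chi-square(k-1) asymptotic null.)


Step 1: Combine all N = 14 observations and assign midranks.
sorted (value, group, rank): (10,G2,1.5), (10,G4,1.5), (11,G4,3), (13,G1,4.5), (13,G4,4.5), (15,G3,6), (16,G1,7.5), (16,G2,7.5), (20,G1,9), (24,G2,10), (26,G1,11.5), (26,G3,11.5), (27,G4,13), (32,G3,14)
Step 2: Sum ranks within each group.
R_1 = 32.5 (n_1 = 4)
R_2 = 19 (n_2 = 3)
R_3 = 31.5 (n_3 = 3)
R_4 = 22 (n_4 = 4)
Step 3: H = 12/(N(N+1)) * sum(R_i^2/n_i) - 3(N+1)
     = 12/(14*15) * (32.5^2/4 + 19^2/3 + 31.5^2/3 + 22^2/4) - 3*15
     = 0.057143 * 836.146 - 45
     = 2.779762.
Step 4: Ties present; correction factor C = 1 - 24/(14^3 - 14) = 0.991209. Corrected H = 2.779762 / 0.991209 = 2.804416.
Step 5: Under H0, H ~ chi^2(3); p-value = 0.422773.
Step 6: alpha = 0.1. fail to reject H0.

H = 2.8044, df = 3, p = 0.422773, fail to reject H0.


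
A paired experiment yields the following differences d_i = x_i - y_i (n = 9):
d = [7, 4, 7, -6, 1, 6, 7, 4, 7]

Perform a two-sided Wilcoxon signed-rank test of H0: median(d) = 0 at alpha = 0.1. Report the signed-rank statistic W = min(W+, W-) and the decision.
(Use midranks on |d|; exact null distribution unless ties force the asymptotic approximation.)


Step 1: Drop any zero differences (none here) and take |d_i|.
|d| = [7, 4, 7, 6, 1, 6, 7, 4, 7]
Step 2: Midrank |d_i| (ties get averaged ranks).
ranks: |7|->7.5, |4|->2.5, |7|->7.5, |6|->4.5, |1|->1, |6|->4.5, |7|->7.5, |4|->2.5, |7|->7.5
Step 3: Attach original signs; sum ranks with positive sign and with negative sign.
W+ = 7.5 + 2.5 + 7.5 + 1 + 4.5 + 7.5 + 2.5 + 7.5 = 40.5
W- = 4.5 = 4.5
(Check: W+ + W- = 45 should equal n(n+1)/2 = 45.)
Step 4: Test statistic W = min(W+, W-) = 4.5.
Step 5: Ties in |d|, so use the tie-corrected normal approximation.
        E[W] = n(n+1)/4 = 9*10/4 = 22.5.
        Tie groups: |d|=4 (t=2), |d|=6 (t=2), |d|=7 (t=4); sum(t^3 - t) = 72.
        Var[W] = n(n+1)(2n+1)/24 - sum(t^3-t)/48 = 1710/24 - 72/48 = 69.75.
        z = (W - E[W]) / sqrt(Var[W]) = (4.5 - 22.5) / 8.3516 = -2.1553.
        Two-sided p = 2*Phi(z) = 0.031141.
Step 6: alpha = 0.1. reject H0.

W+ = 40.5, W- = 4.5, W = min = 4.5, p = 0.031141, reject H0.


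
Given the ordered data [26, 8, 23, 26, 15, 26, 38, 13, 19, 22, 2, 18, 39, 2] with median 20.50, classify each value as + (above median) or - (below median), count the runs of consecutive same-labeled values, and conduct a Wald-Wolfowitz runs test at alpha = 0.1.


Step 1: Compute median = 20.50; label A = above, B = below.
Labels in order: ABAABAABBABBAB  (n_A = 7, n_B = 7)
Step 2: Count runs R = 10.
Step 3: Under H0 (random ordering), E[R] = 2*n_A*n_B/(n_A+n_B) + 1 = 2*7*7/14 + 1 = 8.0000.
        Var[R] = 2*n_A*n_B*(2*n_A*n_B - n_A - n_B) / ((n_A+n_B)^2 * (n_A+n_B-1)) = 8232/2548 = 3.2308.
        SD[R] = 1.7974.
Step 4: Continuity-corrected z = (R - 0.5 - E[R]) / SD[R] = (10 - 0.5 - 8.0000) / 1.7974 = 0.8345.
Step 5: Two-sided p-value via normal approximation = 2*(1 - Phi(|z|)) = 0.403986.
Step 6: alpha = 0.1. fail to reject H0.

R = 10, z = 0.8345, p = 0.403986, fail to reject H0.


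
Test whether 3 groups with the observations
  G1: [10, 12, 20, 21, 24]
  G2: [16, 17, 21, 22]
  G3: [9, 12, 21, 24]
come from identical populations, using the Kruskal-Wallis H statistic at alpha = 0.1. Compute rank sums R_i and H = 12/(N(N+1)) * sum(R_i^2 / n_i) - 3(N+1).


Step 1: Combine all N = 13 observations and assign midranks.
sorted (value, group, rank): (9,G3,1), (10,G1,2), (12,G1,3.5), (12,G3,3.5), (16,G2,5), (17,G2,6), (20,G1,7), (21,G1,9), (21,G2,9), (21,G3,9), (22,G2,11), (24,G1,12.5), (24,G3,12.5)
Step 2: Sum ranks within each group.
R_1 = 34 (n_1 = 5)
R_2 = 31 (n_2 = 4)
R_3 = 26 (n_3 = 4)
Step 3: H = 12/(N(N+1)) * sum(R_i^2/n_i) - 3(N+1)
     = 12/(13*14) * (34^2/5 + 31^2/4 + 26^2/4) - 3*14
     = 0.065934 * 640.45 - 42
     = 0.227473.
Step 4: Ties present; correction factor C = 1 - 36/(13^3 - 13) = 0.983516. Corrected H = 0.227473 / 0.983516 = 0.231285.
Step 5: Under H0, H ~ chi^2(2); p-value = 0.890794.
Step 6: alpha = 0.1. fail to reject H0.

H = 0.2313, df = 2, p = 0.890794, fail to reject H0.


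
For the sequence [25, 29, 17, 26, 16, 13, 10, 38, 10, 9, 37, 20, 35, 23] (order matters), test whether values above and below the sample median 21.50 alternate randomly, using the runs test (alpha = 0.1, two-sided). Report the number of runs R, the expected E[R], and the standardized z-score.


Step 1: Compute median = 21.50; label A = above, B = below.
Labels in order: AABABBBABBABAA  (n_A = 7, n_B = 7)
Step 2: Count runs R = 9.
Step 3: Under H0 (random ordering), E[R] = 2*n_A*n_B/(n_A+n_B) + 1 = 2*7*7/14 + 1 = 8.0000.
        Var[R] = 2*n_A*n_B*(2*n_A*n_B - n_A - n_B) / ((n_A+n_B)^2 * (n_A+n_B-1)) = 8232/2548 = 3.2308.
        SD[R] = 1.7974.
Step 4: Continuity-corrected z = (R - 0.5 - E[R]) / SD[R] = (9 - 0.5 - 8.0000) / 1.7974 = 0.2782.
Step 5: Two-sided p-value via normal approximation = 2*(1 - Phi(|z|)) = 0.780879.
Step 6: alpha = 0.1. fail to reject H0.

R = 9, z = 0.2782, p = 0.780879, fail to reject H0.


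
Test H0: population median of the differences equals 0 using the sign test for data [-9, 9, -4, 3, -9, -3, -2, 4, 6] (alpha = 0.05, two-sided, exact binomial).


Step 1: Discard zero differences. Original n = 9; n_eff = number of nonzero differences = 9.
Nonzero differences (with sign): -9, +9, -4, +3, -9, -3, -2, +4, +6
Step 2: Count signs: positive = 4, negative = 5.
Step 3: Under H0: P(positive) = 0.5, so the number of positives S ~ Bin(9, 0.5).
Step 4: Two-sided exact p-value = sum of Bin(9,0.5) probabilities at or below the observed probability = 1.000000.
Step 5: alpha = 0.05. fail to reject H0.

n_eff = 9, pos = 4, neg = 5, p = 1.000000, fail to reject H0.


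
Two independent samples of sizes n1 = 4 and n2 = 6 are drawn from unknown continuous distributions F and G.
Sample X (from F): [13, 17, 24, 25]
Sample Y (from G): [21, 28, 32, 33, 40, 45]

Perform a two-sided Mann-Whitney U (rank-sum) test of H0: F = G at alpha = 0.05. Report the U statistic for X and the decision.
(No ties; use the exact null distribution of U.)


Step 1: Combine and sort all 10 observations; assign midranks.
sorted (value, group): (13,X), (17,X), (21,Y), (24,X), (25,X), (28,Y), (32,Y), (33,Y), (40,Y), (45,Y)
ranks: 13->1, 17->2, 21->3, 24->4, 25->5, 28->6, 32->7, 33->8, 40->9, 45->10
Step 2: Rank sum for X: R1 = 1 + 2 + 4 + 5 = 12.
Step 3: U_X = R1 - n1(n1+1)/2 = 12 - 4*5/2 = 12 - 10 = 2.
       U_Y = n1*n2 - U_X = 24 - 2 = 22.
Step 4: No ties, so the exact null distribution of U (based on enumerating the C(10,4) = 210 equally likely rank assignments) gives the two-sided p-value.
Step 5: p-value = 0.038095; compare to alpha = 0.05. reject H0.

U_X = 2, p = 0.038095, reject H0 at alpha = 0.05.


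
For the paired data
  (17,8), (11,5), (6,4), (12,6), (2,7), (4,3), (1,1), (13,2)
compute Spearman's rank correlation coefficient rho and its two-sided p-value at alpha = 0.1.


Step 1: Rank x and y separately (midranks; no ties here).
rank(x): 17->8, 11->5, 6->4, 12->6, 2->2, 4->3, 1->1, 13->7
rank(y): 8->8, 5->5, 4->4, 6->6, 7->7, 3->3, 1->1, 2->2
Step 2: d_i = R_x(i) - R_y(i); compute d_i^2.
  (8-8)^2=0, (5-5)^2=0, (4-4)^2=0, (6-6)^2=0, (2-7)^2=25, (3-3)^2=0, (1-1)^2=0, (7-2)^2=25
sum(d^2) = 50.
Step 3: rho = 1 - 6*50 / (8*(8^2 - 1)) = 1 - 300/504 = 0.404762.
Step 4: Under H0, t = rho * sqrt((n-2)/(1-rho^2)) = 1.0842 ~ t(6).
Step 5: Two-sided p-value from the t-distribution with 6 df = 0.319889.
Step 6: alpha = 0.1. fail to reject H0.

rho = 0.4048, p = 0.319889, fail to reject H0 at alpha = 0.1.


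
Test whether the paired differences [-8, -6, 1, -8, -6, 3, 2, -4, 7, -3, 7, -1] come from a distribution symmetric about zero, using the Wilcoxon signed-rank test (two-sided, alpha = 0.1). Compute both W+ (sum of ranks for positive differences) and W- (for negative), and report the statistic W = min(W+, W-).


Step 1: Drop any zero differences (none here) and take |d_i|.
|d| = [8, 6, 1, 8, 6, 3, 2, 4, 7, 3, 7, 1]
Step 2: Midrank |d_i| (ties get averaged ranks).
ranks: |8|->11.5, |6|->7.5, |1|->1.5, |8|->11.5, |6|->7.5, |3|->4.5, |2|->3, |4|->6, |7|->9.5, |3|->4.5, |7|->9.5, |1|->1.5
Step 3: Attach original signs; sum ranks with positive sign and with negative sign.
W+ = 1.5 + 4.5 + 3 + 9.5 + 9.5 = 28
W- = 11.5 + 7.5 + 11.5 + 7.5 + 6 + 4.5 + 1.5 = 50
(Check: W+ + W- = 78 should equal n(n+1)/2 = 78.)
Step 4: Test statistic W = min(W+, W-) = 28.
Step 5: Ties in |d|, so use the tie-corrected normal approximation.
        E[W] = n(n+1)/4 = 12*13/4 = 39.
        Tie groups: |d|=1 (t=2), |d|=3 (t=2), |d|=6 (t=2), |d|=7 (t=2), |d|=8 (t=2); sum(t^3 - t) = 30.
        Var[W] = n(n+1)(2n+1)/24 - sum(t^3-t)/48 = 3900/24 - 30/48 = 161.875.
        z = (W - E[W]) / sqrt(Var[W]) = (28 - 39) / 12.7230 = -0.8646.
        Two-sided p = 2*Phi(z) = 0.387272.
Step 6: alpha = 0.1. fail to reject H0.

W+ = 28, W- = 50, W = min = 28, p = 0.387272, fail to reject H0.


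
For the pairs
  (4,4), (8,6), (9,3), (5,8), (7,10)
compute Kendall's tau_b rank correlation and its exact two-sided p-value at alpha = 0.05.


Step 1: Enumerate the 10 unordered pairs (i,j) with i<j and classify each by sign(x_j-x_i) * sign(y_j-y_i).
  (1,2):dx=+4,dy=+2->C; (1,3):dx=+5,dy=-1->D; (1,4):dx=+1,dy=+4->C; (1,5):dx=+3,dy=+6->C
  (2,3):dx=+1,dy=-3->D; (2,4):dx=-3,dy=+2->D; (2,5):dx=-1,dy=+4->D; (3,4):dx=-4,dy=+5->D
  (3,5):dx=-2,dy=+7->D; (4,5):dx=+2,dy=+2->C
Step 2: C = 4, D = 6, total pairs = 10.
Step 3: tau = (C - D)/(n(n-1)/2) = (4 - 6)/10 = -0.200000.
Step 4: Exact two-sided p-value (enumerate n! = 120 permutations of y under H0): p = 0.816667.
Step 5: alpha = 0.05. fail to reject H0.

tau_b = -0.2000 (C=4, D=6), p = 0.816667, fail to reject H0.


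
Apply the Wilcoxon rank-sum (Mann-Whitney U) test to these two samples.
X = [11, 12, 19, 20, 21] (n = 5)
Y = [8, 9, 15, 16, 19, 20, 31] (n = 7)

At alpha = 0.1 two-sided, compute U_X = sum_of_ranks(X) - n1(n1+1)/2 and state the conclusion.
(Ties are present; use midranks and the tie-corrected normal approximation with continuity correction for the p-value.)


Step 1: Combine and sort all 12 observations; assign midranks.
sorted (value, group): (8,Y), (9,Y), (11,X), (12,X), (15,Y), (16,Y), (19,X), (19,Y), (20,X), (20,Y), (21,X), (31,Y)
ranks: 8->1, 9->2, 11->3, 12->4, 15->5, 16->6, 19->7.5, 19->7.5, 20->9.5, 20->9.5, 21->11, 31->12
Step 2: Rank sum for X: R1 = 3 + 4 + 7.5 + 9.5 + 11 = 35.
Step 3: U_X = R1 - n1(n1+1)/2 = 35 - 5*6/2 = 35 - 15 = 20.
       U_Y = n1*n2 - U_X = 35 - 20 = 15.
Step 4: Ties are present, so use the tie-corrected normal approximation (with continuity correction) for the p-value.
Step 5: p-value = 0.744469; compare to alpha = 0.1. fail to reject H0.

U_X = 20, p = 0.744469, fail to reject H0 at alpha = 0.1.
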